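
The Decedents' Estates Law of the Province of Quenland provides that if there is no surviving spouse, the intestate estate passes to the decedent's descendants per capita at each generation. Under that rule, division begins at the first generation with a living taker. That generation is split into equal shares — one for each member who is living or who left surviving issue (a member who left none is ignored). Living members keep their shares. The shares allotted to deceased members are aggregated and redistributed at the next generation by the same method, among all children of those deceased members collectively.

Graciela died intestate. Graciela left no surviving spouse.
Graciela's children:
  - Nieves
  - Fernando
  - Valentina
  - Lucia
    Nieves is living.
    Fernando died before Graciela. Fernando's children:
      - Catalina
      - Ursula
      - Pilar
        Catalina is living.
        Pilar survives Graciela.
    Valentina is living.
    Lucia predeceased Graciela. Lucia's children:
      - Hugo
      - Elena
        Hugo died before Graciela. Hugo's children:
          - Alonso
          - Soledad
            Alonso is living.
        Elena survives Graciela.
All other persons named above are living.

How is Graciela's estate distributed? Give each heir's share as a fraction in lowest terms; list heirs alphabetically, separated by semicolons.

Alonso 1/20; Catalina 1/10; Elena 1/10; Nieves 1/4; Pilar 1/10; Soledad 1/20; Ursula 1/10; Valentina 1/4

There is no surviving spouse, so the entire estate passes to Graciela's descendants per capita at each generation.
At generation 1 (Nieves, Fernando, Valentina, Lucia) there are 4 shares of (1)/4 = 1/4 each.
Living: Nieves and Valentina — each takes 1/4.
Deceased: Fernando and Lucia. Their combined 1/2 is pooled and carried to generation 2.
At generation 2 (Catalina, Ursula, Pilar, Hugo, Elena) there are 5 shares of (1/2)/5 = 1/10 each.
Living: Catalina, Ursula, Pilar, and Elena — each takes 1/10.
Deceased: Hugo. That 1/10 share is carried to generation 3.
At generation 3 (Alonso, Soledad) there are 2 shares of (1/10)/2 = 1/20 each.
Living: Alonso and Soledad — each takes 1/20.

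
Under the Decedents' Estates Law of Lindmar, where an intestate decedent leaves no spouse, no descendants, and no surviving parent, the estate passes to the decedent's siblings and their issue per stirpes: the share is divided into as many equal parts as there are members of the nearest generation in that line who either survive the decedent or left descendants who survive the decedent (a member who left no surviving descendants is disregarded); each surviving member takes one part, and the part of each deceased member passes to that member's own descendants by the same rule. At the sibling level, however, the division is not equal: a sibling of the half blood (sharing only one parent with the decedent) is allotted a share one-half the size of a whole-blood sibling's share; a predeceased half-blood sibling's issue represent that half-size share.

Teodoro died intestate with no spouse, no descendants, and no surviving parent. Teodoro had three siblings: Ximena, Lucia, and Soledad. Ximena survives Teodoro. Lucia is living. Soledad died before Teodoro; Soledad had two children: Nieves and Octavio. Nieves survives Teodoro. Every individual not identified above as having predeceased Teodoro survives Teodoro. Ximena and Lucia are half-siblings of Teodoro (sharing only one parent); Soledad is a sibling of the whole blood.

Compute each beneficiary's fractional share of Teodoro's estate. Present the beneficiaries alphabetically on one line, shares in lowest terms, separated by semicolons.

No spouse, descendants, or parent survives, so the estate passes to Teodoro's siblings per stirpes.
Half-blood siblings count for one-half the weight of whole-blood siblings at the initial division.
Dividing 1 in proportion to weights (total weight 2): Ximena (weight 1/2) → 1/4; Lucia (weight 1/2) → 1/4; Soledad (weight 1) → 1/2.
Ximena is living and takes 1/4.
Lucia is living and takes 1/4.
Soledad predeceased; the 1/2 allotted to Soledad's branch passes to Soledad's issue by representation.
The 1/2 is divided into 2 equal shares of 1/4 among Nieves, Octavio.
Nieves is living and takes 1/4.
Octavio is living and takes 1/4.

Lucia 1/4; Nieves 1/4; Octavio 1/4; Ximena 1/4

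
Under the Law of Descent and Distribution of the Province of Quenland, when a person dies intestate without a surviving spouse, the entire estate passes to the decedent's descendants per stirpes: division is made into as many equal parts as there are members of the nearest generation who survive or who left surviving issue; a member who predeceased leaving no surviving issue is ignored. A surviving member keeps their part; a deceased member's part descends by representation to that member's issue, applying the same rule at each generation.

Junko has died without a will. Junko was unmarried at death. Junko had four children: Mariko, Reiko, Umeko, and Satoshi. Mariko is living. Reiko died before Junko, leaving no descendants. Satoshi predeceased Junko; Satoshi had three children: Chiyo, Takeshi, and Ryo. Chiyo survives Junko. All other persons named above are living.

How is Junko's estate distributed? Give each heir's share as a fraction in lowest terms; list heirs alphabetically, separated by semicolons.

Chiyo 1/9; Mariko 1/3; Ryo 1/9; Takeshi 1/9; Umeko 1/3

There is no surviving spouse, so the entire estate passes to Junko's descendants per stirpes.
Reiko left no surviving issue, so that branch lapses and is disregarded.
The estate is divided into 3 equal shares of 1/3 among Mariko, Umeko, Satoshi.
Mariko is living and takes 1/3.
Umeko is living and takes 1/3.
Satoshi predeceased; the 1/3 allotted to Satoshi's branch passes to Satoshi's issue by representation.
The 1/3 is divided into 3 equal shares of 1/9 among Chiyo, Takeshi, Ryo.
Chiyo is living and takes 1/9.
Takeshi is living and takes 1/9.
Ryo is living and takes 1/9.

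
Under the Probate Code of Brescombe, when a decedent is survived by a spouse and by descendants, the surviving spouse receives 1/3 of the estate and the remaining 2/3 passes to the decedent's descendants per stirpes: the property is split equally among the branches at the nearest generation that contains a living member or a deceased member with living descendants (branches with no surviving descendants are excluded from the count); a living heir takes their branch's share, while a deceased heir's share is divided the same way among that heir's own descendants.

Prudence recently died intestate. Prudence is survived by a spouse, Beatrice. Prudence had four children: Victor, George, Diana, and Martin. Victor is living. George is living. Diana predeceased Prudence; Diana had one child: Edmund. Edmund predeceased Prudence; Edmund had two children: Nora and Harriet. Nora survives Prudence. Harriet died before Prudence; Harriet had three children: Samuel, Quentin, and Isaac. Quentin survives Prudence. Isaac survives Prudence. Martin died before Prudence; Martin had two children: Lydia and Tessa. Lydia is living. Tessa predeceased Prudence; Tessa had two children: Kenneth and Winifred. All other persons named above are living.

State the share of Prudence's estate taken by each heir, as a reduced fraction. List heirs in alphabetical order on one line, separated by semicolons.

Beatrice, as surviving spouse, takes 1/3.
The remaining 2/3 passes to Prudence's descendants per stirpes.
The 2/3 is divided into 4 equal shares of 1/6 among Victor, George, Diana, Martin.
Victor is living and takes 1/6.
George is living and takes 1/6.
Diana predeceased; the 1/6 allotted to Diana's branch passes to Diana's issue by representation.
Edmund's line is the sole branch at this level, so the full 1/6 passes to Edmund's issue by representation.
The 1/6 is divided into 2 equal shares of 1/12 among Nora, Harriet.
Nora is living and takes 1/12.
Harriet predeceased; the 1/12 allotted to Harriet's branch passes to Harriet's issue by representation.
The 1/12 is divided into 3 equal shares of 1/36 among Samuel, Quentin, Isaac.
Samuel is living and takes 1/36.
Quentin is living and takes 1/36.
Isaac is living and takes 1/36.
Martin predeceased; the 1/6 allotted to Martin's branch passes to Martin's issue by representation.
The 1/6 is divided into 2 equal shares of 1/12 among Lydia, Tessa.
Lydia is living and takes 1/12.
Tessa predeceased; the 1/12 allotted to Tessa's branch passes to Tessa's issue by representation.
The 1/12 is divided into 2 equal shares of 1/24 among Kenneth, Winifred.
Kenneth is living and takes 1/24.
Winifred is living and takes 1/24.

Beatrice 1/3; George 1/6; Isaac 1/36; Kenneth 1/24; Lydia 1/12; Nora 1/12; Quentin 1/36; Samuel 1/36; Victor 1/6; Winifred 1/24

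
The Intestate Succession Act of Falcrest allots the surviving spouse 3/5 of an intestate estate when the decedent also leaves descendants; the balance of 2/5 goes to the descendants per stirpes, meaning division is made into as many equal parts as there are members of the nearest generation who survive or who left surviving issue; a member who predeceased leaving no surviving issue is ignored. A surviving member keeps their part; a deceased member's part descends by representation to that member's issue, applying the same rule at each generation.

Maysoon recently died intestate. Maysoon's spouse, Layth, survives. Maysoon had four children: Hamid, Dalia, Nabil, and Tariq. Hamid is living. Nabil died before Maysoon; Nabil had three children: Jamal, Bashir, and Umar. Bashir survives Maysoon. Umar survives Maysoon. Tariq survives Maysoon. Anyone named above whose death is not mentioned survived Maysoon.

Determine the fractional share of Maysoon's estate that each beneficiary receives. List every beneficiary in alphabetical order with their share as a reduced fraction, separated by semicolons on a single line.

Layth, as surviving spouse, takes 3/5.
The remaining 2/5 passes to Maysoon's descendants per stirpes.
The 2/5 is divided into 4 equal shares of 1/10 among Hamid, Dalia, Nabil, Tariq.
Hamid is living and takes 1/10.
Dalia is living and takes 1/10.
Nabil predeceased; the 1/10 allotted to Nabil's branch passes to Nabil's issue by representation.
The 1/10 is divided into 3 equal shares of 1/30 among Jamal, Bashir, Umar.
Jamal is living and takes 1/30.
Bashir is living and takes 1/30.
Umar is living and takes 1/30.
Tariq is living and takes 1/10.

Bashir 1/30; Dalia 1/10; Hamid 1/10; Jamal 1/30; Layth 3/5; Tariq 1/10; Umar 1/30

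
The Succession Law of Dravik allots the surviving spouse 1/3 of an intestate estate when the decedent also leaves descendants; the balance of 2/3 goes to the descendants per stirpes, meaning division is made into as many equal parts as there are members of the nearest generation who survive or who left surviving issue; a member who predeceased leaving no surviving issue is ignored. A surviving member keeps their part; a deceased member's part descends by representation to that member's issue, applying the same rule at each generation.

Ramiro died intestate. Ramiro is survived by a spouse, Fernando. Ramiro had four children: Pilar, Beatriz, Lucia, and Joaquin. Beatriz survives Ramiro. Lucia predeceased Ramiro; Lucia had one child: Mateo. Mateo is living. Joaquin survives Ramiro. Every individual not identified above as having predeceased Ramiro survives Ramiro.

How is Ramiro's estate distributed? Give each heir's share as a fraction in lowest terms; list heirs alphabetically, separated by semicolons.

Fernando, as surviving spouse, takes 1/3.
The remaining 2/3 passes to Ramiro's descendants per stirpes.
The 2/3 is divided into 4 equal shares of 1/6 among Pilar, Beatriz, Lucia, Joaquin.
Pilar is living and takes 1/6.
Beatriz is living and takes 1/6.
Lucia predeceased; the 1/6 allotted to Lucia's branch passes to Lucia's issue by representation.
Mateo is the sole taker at this level and receives the full 1/6.
Joaquin is living and takes 1/6.

Beatriz 1/6; Fernando 1/3; Joaquin 1/6; Mateo 1/6; Pilar 1/6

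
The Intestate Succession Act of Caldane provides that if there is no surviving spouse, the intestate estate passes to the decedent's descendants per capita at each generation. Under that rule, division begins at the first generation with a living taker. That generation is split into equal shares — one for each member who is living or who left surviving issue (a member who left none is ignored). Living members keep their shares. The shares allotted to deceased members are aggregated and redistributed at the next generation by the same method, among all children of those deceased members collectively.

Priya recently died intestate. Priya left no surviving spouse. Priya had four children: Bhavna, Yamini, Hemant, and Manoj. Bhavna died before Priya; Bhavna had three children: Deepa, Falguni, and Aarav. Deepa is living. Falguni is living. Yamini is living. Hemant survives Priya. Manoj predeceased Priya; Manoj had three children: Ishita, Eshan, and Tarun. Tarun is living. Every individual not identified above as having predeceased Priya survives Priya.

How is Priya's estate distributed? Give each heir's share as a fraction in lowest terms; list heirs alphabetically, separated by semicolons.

There is no surviving spouse, so the entire estate passes to Priya's descendants per capita at each generation.
At generation 1 (Bhavna, Yamini, Hemant, Manoj) there are 4 shares of (1)/4 = 1/4 each.
Living: Yamini and Hemant — each takes 1/4.
Deceased: Bhavna and Manoj. Their combined 1/2 is pooled and carried to generation 2.
At generation 2 (Deepa, Falguni, Aarav, Ishita, Eshan, Tarun) there are 6 shares of (1/2)/6 = 1/12 each.
Living: Deepa, Falguni, Aarav, Ishita, Eshan, and Tarun — each takes 1/12.

Aarav 1/12; Deepa 1/12; Eshan 1/12; Falguni 1/12; Hemant 1/4; Ishita 1/12; Tarun 1/12; Yamini 1/4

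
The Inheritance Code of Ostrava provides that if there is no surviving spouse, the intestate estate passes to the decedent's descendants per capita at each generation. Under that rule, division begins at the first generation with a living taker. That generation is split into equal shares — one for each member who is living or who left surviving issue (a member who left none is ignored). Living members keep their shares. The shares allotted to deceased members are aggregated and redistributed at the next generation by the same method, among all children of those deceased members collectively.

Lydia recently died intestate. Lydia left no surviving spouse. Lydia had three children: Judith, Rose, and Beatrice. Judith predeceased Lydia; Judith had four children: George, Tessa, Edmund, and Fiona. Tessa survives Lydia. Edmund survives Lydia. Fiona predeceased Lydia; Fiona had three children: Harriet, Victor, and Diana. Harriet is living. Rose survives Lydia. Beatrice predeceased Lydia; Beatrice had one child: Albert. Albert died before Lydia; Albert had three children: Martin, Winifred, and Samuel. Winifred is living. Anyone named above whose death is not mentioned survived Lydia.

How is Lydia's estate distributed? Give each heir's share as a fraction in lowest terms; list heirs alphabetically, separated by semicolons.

Diana 2/45; Edmund 2/15; George 2/15; Harriet 2/45; Martin 2/45; Rose 1/3; Samuel 2/45; Tessa 2/15; Victor 2/45; Winifred 2/45

There is no surviving spouse, so the entire estate passes to Lydia's descendants per capita at each generation.
At generation 1 (Judith, Rose, Beatrice) there are 3 shares of (1)/3 = 1/3 each.
Living: Rose — each takes 1/3.
Deceased: Judith and Beatrice. Their combined 2/3 is pooled and carried to generation 2.
At generation 2 (George, Tessa, Edmund, Fiona, Albert) there are 5 shares of (2/3)/5 = 2/15 each.
Living: George, Tessa, and Edmund — each takes 2/15.
Deceased: Fiona and Albert. Their combined 4/15 is pooled and carried to generation 3.
At generation 3 (Harriet, Victor, Diana, Martin, Winifred, Samuel) there are 6 shares of (4/15)/6 = 2/45 each.
Living: Harriet, Victor, Diana, Martin, Winifred, and Samuel — each takes 2/45.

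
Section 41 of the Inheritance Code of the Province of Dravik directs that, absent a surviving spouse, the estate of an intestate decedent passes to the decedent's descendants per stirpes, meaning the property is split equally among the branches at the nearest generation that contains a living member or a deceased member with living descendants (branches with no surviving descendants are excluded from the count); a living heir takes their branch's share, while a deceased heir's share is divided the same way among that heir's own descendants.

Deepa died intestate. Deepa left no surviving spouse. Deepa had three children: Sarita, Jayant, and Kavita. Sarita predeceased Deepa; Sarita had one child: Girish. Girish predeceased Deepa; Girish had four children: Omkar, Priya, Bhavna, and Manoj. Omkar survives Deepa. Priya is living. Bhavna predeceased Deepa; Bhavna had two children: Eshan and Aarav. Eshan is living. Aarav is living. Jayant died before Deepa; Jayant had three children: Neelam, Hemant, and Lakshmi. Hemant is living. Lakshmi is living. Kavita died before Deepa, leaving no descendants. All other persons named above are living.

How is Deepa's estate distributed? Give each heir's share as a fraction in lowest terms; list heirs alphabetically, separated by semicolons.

Aarav 1/16; Eshan 1/16; Hemant 1/6; Lakshmi 1/6; Manoj 1/8; Neelam 1/6; Omkar 1/8; Priya 1/8

There is no surviving spouse, so the entire estate passes to Deepa's descendants per stirpes.
Kavita left no surviving issue, so that branch lapses and is disregarded.
The estate is divided into 2 equal shares of 1/2 among Sarita, Jayant.
Sarita predeceased; the 1/2 allotted to Sarita's branch passes to Sarita's issue by representation.
Girish's line is the sole branch at this level, so the full 1/2 passes to Girish's issue by representation.
The 1/2 is divided into 4 equal shares of 1/8 among Omkar, Priya, Bhavna, Manoj.
Omkar is living and takes 1/8.
Priya is living and takes 1/8.
Bhavna predeceased; the 1/8 allotted to Bhavna's branch passes to Bhavna's issue by representation.
The 1/8 is divided into 2 equal shares of 1/16 among Eshan, Aarav.
Eshan is living and takes 1/16.
Aarav is living and takes 1/16.
Manoj is living and takes 1/8.
Jayant predeceased; the 1/2 allotted to Jayant's branch passes to Jayant's issue by representation.
The 1/2 is divided into 3 equal shares of 1/6 among Neelam, Hemant, Lakshmi.
Neelam is living and takes 1/6.
Hemant is living and takes 1/6.
Lakshmi is living and takes 1/6.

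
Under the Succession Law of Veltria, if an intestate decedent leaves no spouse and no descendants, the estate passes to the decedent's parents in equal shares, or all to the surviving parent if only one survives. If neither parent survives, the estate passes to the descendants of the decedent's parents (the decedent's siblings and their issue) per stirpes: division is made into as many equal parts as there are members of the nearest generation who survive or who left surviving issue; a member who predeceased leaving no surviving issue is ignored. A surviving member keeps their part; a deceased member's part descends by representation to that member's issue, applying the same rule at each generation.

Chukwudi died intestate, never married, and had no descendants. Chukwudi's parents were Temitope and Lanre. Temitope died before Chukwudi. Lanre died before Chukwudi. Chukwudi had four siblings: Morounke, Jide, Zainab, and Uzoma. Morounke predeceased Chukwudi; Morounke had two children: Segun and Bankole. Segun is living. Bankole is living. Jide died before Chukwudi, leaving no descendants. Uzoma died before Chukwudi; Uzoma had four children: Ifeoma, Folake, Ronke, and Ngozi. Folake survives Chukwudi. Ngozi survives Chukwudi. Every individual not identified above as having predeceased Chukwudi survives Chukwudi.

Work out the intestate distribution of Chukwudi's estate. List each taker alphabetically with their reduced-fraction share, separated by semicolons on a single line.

Neither parent survives and there are no descendants, so the estate passes to Chukwudi's siblings and their issue per stirpes.
Jide left no surviving issue, so that branch lapses and is disregarded.
The estate is divided into 3 equal shares of 1/3 among Morounke, Zainab, Uzoma.
Morounke predeceased; the 1/3 allotted to Morounke's branch passes to Morounke's issue by representation.
The 1/3 is divided into 2 equal shares of 1/6 among Segun, Bankole.
Segun is living and takes 1/6.
Bankole is living and takes 1/6.
Zainab is living and takes 1/3.
Uzoma predeceased; the 1/3 allotted to Uzoma's branch passes to Uzoma's issue by representation.
The 1/3 is divided into 4 equal shares of 1/12 among Ifeoma, Folake, Ronke, Ngozi.
Ifeoma is living and takes 1/12.
Folake is living and takes 1/12.
Ronke is living and takes 1/12.
Ngozi is living and takes 1/12.

Bankole 1/6; Folake 1/12; Ifeoma 1/12; Ngozi 1/12; Ronke 1/12; Segun 1/6; Zainab 1/3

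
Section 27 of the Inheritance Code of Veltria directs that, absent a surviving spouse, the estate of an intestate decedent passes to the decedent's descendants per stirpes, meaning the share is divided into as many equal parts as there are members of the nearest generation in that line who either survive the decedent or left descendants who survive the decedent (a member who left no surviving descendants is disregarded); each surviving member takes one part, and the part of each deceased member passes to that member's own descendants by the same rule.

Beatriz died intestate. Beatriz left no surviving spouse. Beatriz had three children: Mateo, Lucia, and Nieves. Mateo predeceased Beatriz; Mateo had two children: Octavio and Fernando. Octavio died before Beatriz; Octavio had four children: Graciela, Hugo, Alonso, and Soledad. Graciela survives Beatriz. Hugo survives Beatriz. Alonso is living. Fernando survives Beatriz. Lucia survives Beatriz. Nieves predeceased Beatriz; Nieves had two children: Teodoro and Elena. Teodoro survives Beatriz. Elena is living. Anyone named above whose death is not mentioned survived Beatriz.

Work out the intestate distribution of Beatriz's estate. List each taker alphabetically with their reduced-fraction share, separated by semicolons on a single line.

There is no surviving spouse, so the entire estate passes to Beatriz's descendants per stirpes.
The estate is divided into 3 equal shares of 1/3 among Mateo, Lucia, Nieves.
Mateo predeceased; the 1/3 allotted to Mateo's branch passes to Mateo's issue by representation.
The 1/3 is divided into 2 equal shares of 1/6 among Octavio, Fernando.
Octavio predeceased; the 1/6 allotted to Octavio's branch passes to Octavio's issue by representation.
The 1/6 is divided into 4 equal shares of 1/24 among Graciela, Hugo, Alonso, Soledad.
Graciela is living and takes 1/24.
Hugo is living and takes 1/24.
Alonso is living and takes 1/24.
Soledad is living and takes 1/24.
Fernando is living and takes 1/6.
Lucia is living and takes 1/3.
Nieves predeceased; the 1/3 allotted to Nieves's branch passes to Nieves's issue by representation.
The 1/3 is divided into 2 equal shares of 1/6 among Teodoro, Elena.
Teodoro is living and takes 1/6.
Elena is living and takes 1/6.

Alonso 1/24; Elena 1/6; Fernando 1/6; Graciela 1/24; Hugo 1/24; Lucia 1/3; Soledad 1/24; Teodoro 1/6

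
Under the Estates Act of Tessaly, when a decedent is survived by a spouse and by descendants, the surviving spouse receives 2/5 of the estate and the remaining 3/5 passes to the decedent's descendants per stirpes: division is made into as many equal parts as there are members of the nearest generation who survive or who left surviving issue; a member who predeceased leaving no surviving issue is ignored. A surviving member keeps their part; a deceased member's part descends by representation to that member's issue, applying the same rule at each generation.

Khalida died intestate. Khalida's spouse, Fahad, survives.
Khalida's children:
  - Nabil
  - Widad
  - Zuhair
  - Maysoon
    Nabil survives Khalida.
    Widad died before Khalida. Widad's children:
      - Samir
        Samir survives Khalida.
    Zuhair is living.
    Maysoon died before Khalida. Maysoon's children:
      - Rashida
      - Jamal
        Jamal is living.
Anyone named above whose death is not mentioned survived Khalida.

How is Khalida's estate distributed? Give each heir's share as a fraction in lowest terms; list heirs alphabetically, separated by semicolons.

Fahad 2/5; Jamal 3/40; Nabil 3/20; Rashida 3/40; Samir 3/20; Zuhair 3/20

Fahad, as surviving spouse, takes 2/5.
The remaining 3/5 passes to Khalida's descendants per stirpes.
The 3/5 is divided into 4 equal shares of 3/20 among Nabil, Widad, Zuhair, Maysoon.
Nabil is living and takes 3/20.
Widad predeceased; the 3/20 allotted to Widad's branch passes to Widad's issue by representation.
Samir is the sole taker at this level and receives the full 3/20.
Zuhair is living and takes 3/20.
Maysoon predeceased; the 3/20 allotted to Maysoon's branch passes to Maysoon's issue by representation.
The 3/20 is divided into 2 equal shares of 3/40 among Rashida, Jamal.
Rashida is living and takes 3/40.
Jamal is living and takes 3/40.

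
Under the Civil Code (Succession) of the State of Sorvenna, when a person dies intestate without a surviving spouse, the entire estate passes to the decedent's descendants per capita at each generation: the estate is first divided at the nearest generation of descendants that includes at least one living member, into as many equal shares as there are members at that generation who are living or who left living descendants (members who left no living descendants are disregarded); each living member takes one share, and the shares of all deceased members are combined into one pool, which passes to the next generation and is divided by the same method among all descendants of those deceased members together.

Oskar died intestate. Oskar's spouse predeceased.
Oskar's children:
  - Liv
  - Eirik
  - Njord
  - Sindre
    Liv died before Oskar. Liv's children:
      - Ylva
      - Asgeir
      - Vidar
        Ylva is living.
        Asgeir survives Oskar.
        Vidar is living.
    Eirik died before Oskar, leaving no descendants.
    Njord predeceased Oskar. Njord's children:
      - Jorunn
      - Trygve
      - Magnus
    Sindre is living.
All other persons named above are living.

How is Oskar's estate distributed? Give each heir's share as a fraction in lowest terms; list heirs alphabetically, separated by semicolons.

There is no surviving spouse, so the entire estate passes to Oskar's descendants per capita at each generation.
At generation 1 (Liv, Njord, Sindre) there are 3 shares of (1)/3 = 1/3 each.
Living: Sindre — each takes 1/3.
Deceased: Liv and Njord. Their combined 2/3 is pooled and carried to generation 2.
At generation 2 (Ylva, Asgeir, Vidar, Jorunn, Trygve, Magnus) there are 6 shares of (2/3)/6 = 1/9 each.
Living: Ylva, Asgeir, Vidar, Jorunn, Trygve, and Magnus — each takes 1/9.

Asgeir 1/9; Jorunn 1/9; Magnus 1/9; Sindre 1/3; Trygve 1/9; Vidar 1/9; Ylva 1/9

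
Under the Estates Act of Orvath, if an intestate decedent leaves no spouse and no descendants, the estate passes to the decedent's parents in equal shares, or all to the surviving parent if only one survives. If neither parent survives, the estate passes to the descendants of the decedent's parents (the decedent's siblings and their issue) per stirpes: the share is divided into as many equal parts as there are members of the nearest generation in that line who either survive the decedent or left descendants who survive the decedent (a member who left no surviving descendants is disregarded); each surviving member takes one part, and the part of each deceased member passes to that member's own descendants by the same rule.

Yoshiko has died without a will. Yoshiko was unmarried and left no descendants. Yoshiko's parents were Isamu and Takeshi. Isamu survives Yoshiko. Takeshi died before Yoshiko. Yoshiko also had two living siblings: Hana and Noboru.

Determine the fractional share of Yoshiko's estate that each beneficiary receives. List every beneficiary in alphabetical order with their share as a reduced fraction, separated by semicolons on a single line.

Only one parent, Isamu, survives, so Isamu takes the entire estate. The siblings take nothing because a surviving parent has priority.

Isamu 1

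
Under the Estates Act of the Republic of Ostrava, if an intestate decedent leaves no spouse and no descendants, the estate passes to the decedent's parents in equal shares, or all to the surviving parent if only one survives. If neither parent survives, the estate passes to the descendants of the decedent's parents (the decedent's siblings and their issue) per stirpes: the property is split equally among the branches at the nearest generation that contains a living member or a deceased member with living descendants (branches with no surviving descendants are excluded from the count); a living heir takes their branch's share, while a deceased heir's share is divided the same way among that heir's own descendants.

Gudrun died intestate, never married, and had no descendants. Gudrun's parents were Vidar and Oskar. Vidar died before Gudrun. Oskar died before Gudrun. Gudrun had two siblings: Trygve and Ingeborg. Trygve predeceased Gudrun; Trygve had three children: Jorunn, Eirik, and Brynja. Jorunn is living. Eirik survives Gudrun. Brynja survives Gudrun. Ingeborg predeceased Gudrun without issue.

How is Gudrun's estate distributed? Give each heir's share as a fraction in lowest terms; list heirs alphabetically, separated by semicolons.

Brynja 1/3; Eirik 1/3; Jorunn 1/3

Neither parent survives and there are no descendants, so the estate passes to Gudrun's siblings and their issue per stirpes.
Ingeborg left no surviving issue, so that branch lapses and is disregarded.
Trygve's line is the sole branch at this level, so the full 1 passes to Trygve's issue by representation.
The estate is divided into 3 equal shares of 1/3 among Jorunn, Eirik, Brynja.
Jorunn is living and takes 1/3.
Eirik is living and takes 1/3.
Brynja is living and takes 1/3.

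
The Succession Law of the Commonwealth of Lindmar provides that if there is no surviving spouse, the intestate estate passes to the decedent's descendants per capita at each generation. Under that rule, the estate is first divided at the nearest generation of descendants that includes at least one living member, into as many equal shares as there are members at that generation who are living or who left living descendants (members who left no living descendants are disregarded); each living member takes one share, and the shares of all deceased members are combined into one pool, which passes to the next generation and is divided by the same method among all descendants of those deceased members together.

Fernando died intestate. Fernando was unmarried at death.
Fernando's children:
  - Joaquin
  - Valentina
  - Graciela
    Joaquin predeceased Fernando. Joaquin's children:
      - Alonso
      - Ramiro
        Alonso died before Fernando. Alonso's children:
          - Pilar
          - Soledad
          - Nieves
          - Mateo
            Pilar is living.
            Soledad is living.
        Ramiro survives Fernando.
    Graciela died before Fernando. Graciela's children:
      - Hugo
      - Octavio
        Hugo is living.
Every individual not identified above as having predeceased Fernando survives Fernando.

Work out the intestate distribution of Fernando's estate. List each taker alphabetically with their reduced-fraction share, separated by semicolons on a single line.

Hugo 1/6; Mateo 1/24; Nieves 1/24; Octavio 1/6; Pilar 1/24; Ramiro 1/6; Soledad 1/24; Valentina 1/3

There is no surviving spouse, so the entire estate passes to Fernando's descendants per capita at each generation.
At generation 1 (Joaquin, Valentina, Graciela) there are 3 shares of (1)/3 = 1/3 each.
Living: Valentina — each takes 1/3.
Deceased: Joaquin and Graciela. Their combined 2/3 is pooled and carried to generation 2.
At generation 2 (Alonso, Ramiro, Hugo, Octavio) there are 4 shares of (2/3)/4 = 1/6 each.
Living: Ramiro, Hugo, and Octavio — each takes 1/6.
Deceased: Alonso. That 1/6 share is carried to generation 3.
At generation 3 (Pilar, Soledad, Nieves, Mateo) there are 4 shares of (1/6)/4 = 1/24 each.
Living: Pilar, Soledad, Nieves, and Mateo — each takes 1/24.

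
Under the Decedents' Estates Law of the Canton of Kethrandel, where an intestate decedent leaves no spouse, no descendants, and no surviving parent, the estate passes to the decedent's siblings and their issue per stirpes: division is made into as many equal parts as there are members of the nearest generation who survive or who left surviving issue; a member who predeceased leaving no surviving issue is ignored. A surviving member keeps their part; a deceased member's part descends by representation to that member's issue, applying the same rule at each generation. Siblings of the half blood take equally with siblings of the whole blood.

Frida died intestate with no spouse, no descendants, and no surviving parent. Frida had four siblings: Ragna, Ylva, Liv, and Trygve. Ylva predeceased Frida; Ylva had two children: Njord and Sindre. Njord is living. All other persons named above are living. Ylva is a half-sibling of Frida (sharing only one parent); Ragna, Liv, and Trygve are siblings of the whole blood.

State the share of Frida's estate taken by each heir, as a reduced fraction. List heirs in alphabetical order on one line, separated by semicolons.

Liv 1/4; Njord 1/8; Ragna 1/4; Sindre 1/8; Trygve 1/4

No spouse, descendants, or parent survives, so the estate passes to Frida's siblings per stirpes.
Half-blood and whole-blood siblings take equally under the stated rule.
The estate is divided into 4 equal shares of 1/4 among Ragna, Ylva, Liv, Trygve.
Ragna is living and takes 1/4.
Ylva predeceased; the 1/4 allotted to Ylva's branch passes to Ylva's issue by representation.
The 1/4 is divided into 2 equal shares of 1/8 among Njord, Sindre.
Njord is living and takes 1/8.
Sindre is living and takes 1/8.
Liv is living and takes 1/4.
Trygve is living and takes 1/4.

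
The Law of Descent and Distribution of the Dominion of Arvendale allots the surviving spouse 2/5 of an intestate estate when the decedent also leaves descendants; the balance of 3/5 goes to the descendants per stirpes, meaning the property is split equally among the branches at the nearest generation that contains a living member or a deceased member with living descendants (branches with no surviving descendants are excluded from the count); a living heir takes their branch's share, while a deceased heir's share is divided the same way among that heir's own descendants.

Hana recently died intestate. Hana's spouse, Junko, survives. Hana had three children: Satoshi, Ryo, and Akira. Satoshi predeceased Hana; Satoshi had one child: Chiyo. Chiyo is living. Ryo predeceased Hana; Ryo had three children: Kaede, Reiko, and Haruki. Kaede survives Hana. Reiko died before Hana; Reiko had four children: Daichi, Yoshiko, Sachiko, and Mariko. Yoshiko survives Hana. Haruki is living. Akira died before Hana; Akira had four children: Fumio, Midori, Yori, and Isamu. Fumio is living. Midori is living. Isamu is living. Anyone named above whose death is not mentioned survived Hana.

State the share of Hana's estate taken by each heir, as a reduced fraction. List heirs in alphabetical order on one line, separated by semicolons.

Junko, as surviving spouse, takes 2/5.
The remaining 3/5 passes to Hana's descendants per stirpes.
The 3/5 is divided into 3 equal shares of 1/5 among Satoshi, Ryo, Akira.
Satoshi predeceased; the 1/5 allotted to Satoshi's branch passes to Satoshi's issue by representation.
Chiyo is the sole taker at this level and receives the full 1/5.
Ryo predeceased; the 1/5 allotted to Ryo's branch passes to Ryo's issue by representation.
The 1/5 is divided into 3 equal shares of 1/15 among Kaede, Reiko, Haruki.
Kaede is living and takes 1/15.
Reiko predeceased; the 1/15 allotted to Reiko's branch passes to Reiko's issue by representation.
The 1/15 is divided into 4 equal shares of 1/60 among Daichi, Yoshiko, Sachiko, Mariko.
Daichi is living and takes 1/60.
Yoshiko is living and takes 1/60.
Sachiko is living and takes 1/60.
Mariko is living and takes 1/60.
Haruki is living and takes 1/15.
Akira predeceased; the 1/5 allotted to Akira's branch passes to Akira's issue by representation.
The 1/5 is divided into 4 equal shares of 1/20 among Fumio, Midori, Yori, Isamu.
Fumio is living and takes 1/20.
Midori is living and takes 1/20.
Yori is living and takes 1/20.
Isamu is living and takes 1/20.

Chiyo 1/5; Daichi 1/60; Fumio 1/20; Haruki 1/15; Isamu 1/20; Junko 2/5; Kaede 1/15; Mariko 1/60; Midori 1/20; Sachiko 1/60; Yori 1/20; Yoshiko 1/60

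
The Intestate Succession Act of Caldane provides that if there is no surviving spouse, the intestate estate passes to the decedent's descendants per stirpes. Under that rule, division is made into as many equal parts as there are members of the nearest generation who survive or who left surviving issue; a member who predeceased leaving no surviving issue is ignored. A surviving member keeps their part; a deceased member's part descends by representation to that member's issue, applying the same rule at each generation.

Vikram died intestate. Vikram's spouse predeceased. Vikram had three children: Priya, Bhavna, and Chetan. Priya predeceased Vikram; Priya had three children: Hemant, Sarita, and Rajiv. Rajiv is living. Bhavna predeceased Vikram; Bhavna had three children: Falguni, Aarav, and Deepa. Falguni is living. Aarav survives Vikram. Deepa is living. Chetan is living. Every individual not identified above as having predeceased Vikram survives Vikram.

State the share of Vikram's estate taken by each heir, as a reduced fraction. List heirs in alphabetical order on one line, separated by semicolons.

There is no surviving spouse, so the entire estate passes to Vikram's descendants per stirpes.
The estate is divided into 3 equal shares of 1/3 among Priya, Bhavna, Chetan.
Priya predeceased; the 1/3 allotted to Priya's branch passes to Priya's issue by representation.
The 1/3 is divided into 3 equal shares of 1/9 among Hemant, Sarita, Rajiv.
Hemant is living and takes 1/9.
Sarita is living and takes 1/9.
Rajiv is living and takes 1/9.
Bhavna predeceased; the 1/3 allotted to Bhavna's branch passes to Bhavna's issue by representation.
The 1/3 is divided into 3 equal shares of 1/9 among Falguni, Aarav, Deepa.
Falguni is living and takes 1/9.
Aarav is living and takes 1/9.
Deepa is living and takes 1/9.
Chetan is living and takes 1/3.

Aarav 1/9; Chetan 1/3; Deepa 1/9; Falguni 1/9; Hemant 1/9; Rajiv 1/9; Sarita 1/9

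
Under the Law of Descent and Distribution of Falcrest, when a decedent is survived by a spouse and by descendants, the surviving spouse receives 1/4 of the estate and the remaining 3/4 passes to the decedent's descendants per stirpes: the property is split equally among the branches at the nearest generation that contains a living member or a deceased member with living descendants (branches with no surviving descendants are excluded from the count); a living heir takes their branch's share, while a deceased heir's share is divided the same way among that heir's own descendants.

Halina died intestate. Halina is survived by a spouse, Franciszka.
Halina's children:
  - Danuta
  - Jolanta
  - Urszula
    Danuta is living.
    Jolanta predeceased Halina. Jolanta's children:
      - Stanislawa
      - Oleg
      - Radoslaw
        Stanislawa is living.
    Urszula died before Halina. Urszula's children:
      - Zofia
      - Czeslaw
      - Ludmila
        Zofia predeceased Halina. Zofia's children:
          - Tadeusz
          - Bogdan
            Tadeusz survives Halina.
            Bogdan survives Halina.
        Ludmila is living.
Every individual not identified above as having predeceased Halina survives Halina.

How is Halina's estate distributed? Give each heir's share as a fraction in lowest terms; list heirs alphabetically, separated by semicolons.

Franciszka, as surviving spouse, takes 1/4.
The remaining 3/4 passes to Halina's descendants per stirpes.
The 3/4 is divided into 3 equal shares of 1/4 among Danuta, Jolanta, Urszula.
Danuta is living and takes 1/4.
Jolanta predeceased; the 1/4 allotted to Jolanta's branch passes to Jolanta's issue by representation.
The 1/4 is divided into 3 equal shares of 1/12 among Stanislawa, Oleg, Radoslaw.
Stanislawa is living and takes 1/12.
Oleg is living and takes 1/12.
Radoslaw is living and takes 1/12.
Urszula predeceased; the 1/4 allotted to Urszula's branch passes to Urszula's issue by representation.
The 1/4 is divided into 3 equal shares of 1/12 among Zofia, Czeslaw, Ludmila.
Zofia predeceased; the 1/12 allotted to Zofia's branch passes to Zofia's issue by representation.
The 1/12 is divided into 2 equal shares of 1/24 among Tadeusz, Bogdan.
Tadeusz is living and takes 1/24.
Bogdan is living and takes 1/24.
Czeslaw is living and takes 1/12.
Ludmila is living and takes 1/12.

Bogdan 1/24; Czeslaw 1/12; Danuta 1/4; Franciszka 1/4; Ludmila 1/12; Oleg 1/12; Radoslaw 1/12; Stanislawa 1/12; Tadeusz 1/24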